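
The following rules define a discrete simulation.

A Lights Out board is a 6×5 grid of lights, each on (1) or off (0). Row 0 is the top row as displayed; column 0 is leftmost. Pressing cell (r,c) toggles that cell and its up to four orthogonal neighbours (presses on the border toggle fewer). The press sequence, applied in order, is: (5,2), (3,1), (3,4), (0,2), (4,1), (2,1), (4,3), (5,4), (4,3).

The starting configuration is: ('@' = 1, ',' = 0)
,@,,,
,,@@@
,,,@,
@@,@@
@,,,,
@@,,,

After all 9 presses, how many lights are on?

14

k=0  ,@,,,
,,@@@
,,,@,
@@,@@
@,,,,
@@,,,
k=1  ,@,,,
,,@@@
,,,@,
@@,@@
@,@,,
@,@@,
k=2  ,@,,,
,,@@@
,@,@,
,,@@@
@@@,,
@,@@,
k=3  ,@,,,
,,@@@
,@,@@
,,@,,
@@@,@
@,@@,
k=4  ,,@@,
,,,@@
,@,@@
,,@,,
@@@,@
@,@@,
k=5  ,,@@,
,,,@@
,@,@@
,@@,,
,,,,@
@@@@,
k=6  ,,@@,
,@,@@
@,@@@
,,@,,
,,,,@
@@@@,
k=7  ,,@@,
,@,@@
@,@@@
,,@@,
,,@@,
@@@,,
k=8  ,,@@,
,@,@@
@,@@@
,,@@,
,,@@@
@@@@@
k=9  ,,@@,
,@,@@
@,@@@
,,@,,
,,,,,
@@@,@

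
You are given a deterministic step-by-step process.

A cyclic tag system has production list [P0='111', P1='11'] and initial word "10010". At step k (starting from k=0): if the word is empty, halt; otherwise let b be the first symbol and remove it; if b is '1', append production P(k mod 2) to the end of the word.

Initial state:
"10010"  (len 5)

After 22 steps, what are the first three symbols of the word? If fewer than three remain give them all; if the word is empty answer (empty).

111

gen 0: "10010"  (len 5)
gen 1: "0010111"  (len 7)
gen 2: "010111"  (len 6)
gen 3: "10111"  (len 5)
gen 4: "011111"  (len 6)
gen 5: "11111"  (len 5)
gen 6: "111111"  (len 6)
gen 7: "11111111"  (len 8)
gen 8: "111111111"  (len 9)
gen 9: "11111111111"  (len 11)
gen 10: "111111111111"  (len 12)
gen 11: "11111111111111"  (len 14)
gen 12: "111111111111111"  (len 15)
gen 13: "11111111111111111"  (len 17)
gen 14: "111111111111111111"  (len 18)
gen 15: "11111111111111111111"  (len 20)
gen 16: "111111111111111111111"  (len 21)
gen 17: "11111111111111111111111"  (len 23)
gen 18: "111111111111111111111111"  (len 24)
gen 19: "11111111111111111111111111"  (len 26)
gen 20: "111111111111111111111111111"  (len 27)
gen 21: "11111111111111111111111111111"  (len 29)
gen 22: "111111111111111111111111111111"  (len 30)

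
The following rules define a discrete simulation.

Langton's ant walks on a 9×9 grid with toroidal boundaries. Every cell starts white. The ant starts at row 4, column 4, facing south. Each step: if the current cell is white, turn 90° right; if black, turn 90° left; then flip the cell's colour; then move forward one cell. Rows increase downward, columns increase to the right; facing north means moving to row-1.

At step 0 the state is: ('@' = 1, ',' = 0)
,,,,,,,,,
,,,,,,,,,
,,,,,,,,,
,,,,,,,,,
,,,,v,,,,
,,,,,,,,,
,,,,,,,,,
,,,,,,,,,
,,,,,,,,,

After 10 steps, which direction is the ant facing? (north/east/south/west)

north

0) ,,,,,,,,,
,,,,,,,,,
,,,,,,,,,
,,,,,,,,,
,,,,v,,,,
,,,,,,,,,
,,,,,,,,,
,,,,,,,,,
,,,,,,,,,
1) ,,,,,,,,,
,,,,,,,,,
,,,,,,,,,
,,,,,,,,,
,,,<@,,,,
,,,,,,,,,
,,,,,,,,,
,,,,,,,,,
,,,,,,,,,
2) ,,,,,,,,,
,,,,,,,,,
,,,,,,,,,
,,,^,,,,,
,,,@@,,,,
,,,,,,,,,
,,,,,,,,,
,,,,,,,,,
,,,,,,,,,
3) ,,,,,,,,,
,,,,,,,,,
,,,,,,,,,
,,,@>,,,,
,,,@@,,,,
,,,,,,,,,
,,,,,,,,,
,,,,,,,,,
,,,,,,,,,
4) ,,,,,,,,,
,,,,,,,,,
,,,,,,,,,
,,,@@,,,,
,,,@v,,,,
,,,,,,,,,
,,,,,,,,,
,,,,,,,,,
,,,,,,,,,
5) ,,,,,,,,,
,,,,,,,,,
,,,,,,,,,
,,,@@,,,,
,,,@,>,,,
,,,,,,,,,
,,,,,,,,,
,,,,,,,,,
,,,,,,,,,
6) ,,,,,,,,,
,,,,,,,,,
,,,,,,,,,
,,,@@,,,,
,,,@,@,,,
,,,,,v,,,
,,,,,,,,,
,,,,,,,,,
,,,,,,,,,
7) ,,,,,,,,,
,,,,,,,,,
,,,,,,,,,
,,,@@,,,,
,,,@,@,,,
,,,,<@,,,
,,,,,,,,,
,,,,,,,,,
,,,,,,,,,
8) ,,,,,,,,,
,,,,,,,,,
,,,,,,,,,
,,,@@,,,,
,,,@^@,,,
,,,,@@,,,
,,,,,,,,,
,,,,,,,,,
,,,,,,,,,
9) ,,,,,,,,,
,,,,,,,,,
,,,,,,,,,
,,,@@,,,,
,,,@@>,,,
,,,,@@,,,
,,,,,,,,,
,,,,,,,,,
,,,,,,,,,
10) ,,,,,,,,,
,,,,,,,,,
,,,,,,,,,
,,,@@^,,,
,,,@@,,,,
,,,,@@,,,
,,,,,,,,,
,,,,,,,,,
,,,,,,,,,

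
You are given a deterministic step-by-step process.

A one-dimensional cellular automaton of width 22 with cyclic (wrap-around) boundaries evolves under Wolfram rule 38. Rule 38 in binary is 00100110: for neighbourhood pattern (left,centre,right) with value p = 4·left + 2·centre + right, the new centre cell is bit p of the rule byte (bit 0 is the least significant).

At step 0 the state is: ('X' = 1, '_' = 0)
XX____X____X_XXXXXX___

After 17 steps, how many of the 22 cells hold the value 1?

gen 0: XX____X____X_XXXXXX___
gen 1: _____XX___XXX________X
gen 2: ____X____X__________XX
gen 3: ___XX___XX_________X__
gen 4: __X____X__________XX__
gen 5: _XX___XX_________X____
gen 6: X____X__________XX____
gen 7: X___XX_________X_____X
gen 8: ___X__________XX____X_
gen 9: __XX_________X_____XX_
gen 10: _X__________XX____X___
gen 11: XX_________X_____XX___
gen 12: __________XX____X____X
gen 13: _________X_____XX___XX
gen 14: ________XX____X____X__
gen 15: _______X_____XX___XX__
gen 16: ______XX____X____X____
gen 17: _____X_____XX___XX____

5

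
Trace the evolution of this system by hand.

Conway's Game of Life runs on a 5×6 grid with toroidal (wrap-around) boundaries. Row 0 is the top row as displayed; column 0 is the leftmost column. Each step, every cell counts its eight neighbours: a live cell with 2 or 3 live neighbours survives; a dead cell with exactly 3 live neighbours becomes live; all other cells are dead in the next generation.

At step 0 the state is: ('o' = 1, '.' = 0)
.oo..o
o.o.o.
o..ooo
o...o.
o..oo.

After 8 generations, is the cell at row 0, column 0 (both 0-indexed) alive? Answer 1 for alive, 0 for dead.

1

0) .oo..o
o.o.o.
o..ooo
o...o.
o..oo.
1) ..o...
..o...
o.....
oo....
o.ooo.
2) ..o...
.o....
o.....
o.oo..
o.oo.o
3) o.oo..
.o....
o.o...
o.ooo.
o...oo
4) o.ooo.
o..o..
o.o..o
o.o.o.
o.....
5) o.ooo.
o.....
o.o.o.
o..o..
o.o.o.
6) o.o.o.
o.o.o.
o..o..
o.o.o.
o.o.o.
7) o.o.o.
o.o.o.
o.o.o.
o.o.o.
o.o.o.
8) o.o.o.
o.o.o.
o.o.o.
o.o.o.
o.o.o.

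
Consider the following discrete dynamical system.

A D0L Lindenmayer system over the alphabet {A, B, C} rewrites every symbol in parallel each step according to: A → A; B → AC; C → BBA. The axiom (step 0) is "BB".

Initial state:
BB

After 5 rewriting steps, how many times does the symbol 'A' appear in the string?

20

[0] BB
[1] ACAC
[2] ABBAABBA
[3] AACACAAACACA
[4] AABBAABBAAAABBAABBAA
[5] AAACACAAACACAAAAACACAAACACAA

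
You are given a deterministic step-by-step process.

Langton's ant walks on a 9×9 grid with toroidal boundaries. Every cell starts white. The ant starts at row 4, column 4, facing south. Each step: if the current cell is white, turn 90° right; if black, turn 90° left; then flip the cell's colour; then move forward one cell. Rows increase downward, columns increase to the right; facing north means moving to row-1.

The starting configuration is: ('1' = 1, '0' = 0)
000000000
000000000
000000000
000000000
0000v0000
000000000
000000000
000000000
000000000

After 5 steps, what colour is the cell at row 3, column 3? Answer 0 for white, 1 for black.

step 0: 000000000
000000000
000000000
000000000
0000v0000
000000000
000000000
000000000
000000000
step 1: 000000000
000000000
000000000
000000000
000<10000
000000000
000000000
000000000
000000000
step 2: 000000000
000000000
000000000
000^00000
000110000
000000000
000000000
000000000
000000000
step 3: 000000000
000000000
000000000
0001>0000
000110000
000000000
000000000
000000000
000000000
step 4: 000000000
000000000
000000000
000110000
0001v0000
000000000
000000000
000000000
000000000
step 5: 000000000
000000000
000000000
000110000
00010>000
000000000
000000000
000000000
000000000

1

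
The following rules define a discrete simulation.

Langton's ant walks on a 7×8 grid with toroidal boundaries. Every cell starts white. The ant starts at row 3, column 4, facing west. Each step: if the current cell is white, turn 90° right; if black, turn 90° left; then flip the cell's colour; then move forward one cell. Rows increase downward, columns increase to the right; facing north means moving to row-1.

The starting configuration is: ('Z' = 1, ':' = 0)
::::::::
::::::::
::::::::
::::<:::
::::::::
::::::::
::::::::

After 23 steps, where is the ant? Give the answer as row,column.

5,5

step 0: ::::::::
::::::::
::::::::
::::<:::
::::::::
::::::::
::::::::
step 1: ::::::::
::::::::
::::^:::
::::Z:::
::::::::
::::::::
::::::::
step 2: ::::::::
::::::::
::::Z>::
::::Z:::
::::::::
::::::::
::::::::
step 3: ::::::::
::::::::
::::ZZ::
::::Zv::
::::::::
::::::::
::::::::
step 4: ::::::::
::::::::
::::ZZ::
::::<Z::
::::::::
::::::::
::::::::
step 5: ::::::::
::::::::
::::ZZ::
:::::Z::
::::v:::
::::::::
::::::::
step 6: ::::::::
::::::::
::::ZZ::
:::::Z::
:::<Z:::
::::::::
::::::::
step 7: ::::::::
::::::::
::::ZZ::
:::^:Z::
:::ZZ:::
::::::::
::::::::
step 8: ::::::::
::::::::
::::ZZ::
:::Z>Z::
:::ZZ:::
::::::::
::::::::
step 9: ::::::::
::::::::
::::ZZ::
:::ZZZ::
:::Zv:::
::::::::
::::::::
step 10: ::::::::
::::::::
::::ZZ::
:::ZZZ::
:::Z:>::
::::::::
::::::::
step 11: ::::::::
::::::::
::::ZZ::
:::ZZZ::
:::Z:Z::
:::::v::
::::::::
step 12: ::::::::
::::::::
::::ZZ::
:::ZZZ::
:::Z:Z::
::::<Z::
::::::::
step 13: ::::::::
::::::::
::::ZZ::
:::ZZZ::
:::Z^Z::
::::ZZ::
::::::::
step 14: ::::::::
::::::::
::::ZZ::
:::ZZZ::
:::ZZ>::
::::ZZ::
::::::::
step 15: ::::::::
::::::::
::::ZZ::
:::ZZ^::
:::ZZ:::
::::ZZ::
::::::::
step 16: ::::::::
::::::::
::::ZZ::
:::Z<:::
:::ZZ:::
::::ZZ::
::::::::
step 17: ::::::::
::::::::
::::ZZ::
:::Z::::
:::Zv:::
::::ZZ::
::::::::
step 18: ::::::::
::::::::
::::ZZ::
:::Z::::
:::Z:>::
::::ZZ::
::::::::
step 19: ::::::::
::::::::
::::ZZ::
:::Z::::
:::Z:Z::
::::Zv::
::::::::
step 20: ::::::::
::::::::
::::ZZ::
:::Z::::
:::Z:Z::
::::Z:>:
::::::::
step 21: ::::::::
::::::::
::::ZZ::
:::Z::::
:::Z:Z::
::::Z:Z:
::::::v:
step 22: ::::::::
::::::::
::::ZZ::
:::Z::::
:::Z:Z::
::::Z:Z:
:::::<Z:
step 23: ::::::::
::::::::
::::ZZ::
:::Z::::
:::Z:Z::
::::Z^Z:
:::::ZZ:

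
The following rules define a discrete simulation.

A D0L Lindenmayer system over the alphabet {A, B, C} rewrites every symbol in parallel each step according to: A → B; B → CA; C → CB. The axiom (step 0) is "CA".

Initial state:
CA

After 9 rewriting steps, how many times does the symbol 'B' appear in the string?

131

k=0  CA
k=1  CBB
k=2  CBCACA
k=3  CBCACBBCBB
k=4  CBCACBBCBCACACBCACA
k=5  CBCACBBCBCACACBCACBBCBBCBCACBBCBB
k=6  CBCACBBCBCACACBCACBBCBBCBCACBBCBCACACBCACACBCACBBCBCACACBCACA
k=7  CBCACBBCBCACACBCACBBCBBCBCACBBCBCACACBCACACBCACBBCBCACACBCACBBCBBCBCACBBCBBCBCACBBCBCACACBCACBBCBBCBCACBBCBB
k=8  CBCACBBCBCACACBCACBBCBBCBCACBBCBCACACBCACACBCACBBCBCACACBC…ACBBCBCACACBCACBBCBBCBCACBBCBCACACBCACACBCACBBCBCACACBCACA  (len 197)
k=9  CBCACBBCBCACACBCACBBCBBCBCACBBCBCACACBCACACBCACBBCBCACACBC…BCACACBCACBBCBBCBCACBBCBBCBCACBBCBCACACBCACBBCBBCBCACBBCBB  (len 352)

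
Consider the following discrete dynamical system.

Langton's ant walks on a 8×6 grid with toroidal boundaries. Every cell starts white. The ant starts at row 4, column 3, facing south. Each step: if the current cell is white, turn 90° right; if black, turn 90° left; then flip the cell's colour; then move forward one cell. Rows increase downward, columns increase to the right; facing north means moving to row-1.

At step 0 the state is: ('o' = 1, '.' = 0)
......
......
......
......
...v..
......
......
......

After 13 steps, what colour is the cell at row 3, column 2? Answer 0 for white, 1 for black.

1

step 0: ......
......
......
......
...v..
......
......
......
step 1: ......
......
......
......
..<o..
......
......
......
step 2: ......
......
......
..^...
..oo..
......
......
......
step 3: ......
......
......
..o>..
..oo..
......
......
......
step 4: ......
......
......
..oo..
..ov..
......
......
......
step 5: ......
......
......
..oo..
..o.>.
......
......
......
step 6: ......
......
......
..oo..
..o.o.
....v.
......
......
step 7: ......
......
......
..oo..
..o.o.
...<o.
......
......
step 8: ......
......
......
..oo..
..o^o.
...oo.
......
......
step 9: ......
......
......
..oo..
..oo>.
...oo.
......
......
step 10: ......
......
......
..oo^.
..oo..
...oo.
......
......
step 11: ......
......
......
..ooo>
..oo..
...oo.
......
......
step 12: ......
......
......
..oooo
..oo.v
...oo.
......
......
step 13: ......
......
......
..oooo
..oo<o
...oo.
......
......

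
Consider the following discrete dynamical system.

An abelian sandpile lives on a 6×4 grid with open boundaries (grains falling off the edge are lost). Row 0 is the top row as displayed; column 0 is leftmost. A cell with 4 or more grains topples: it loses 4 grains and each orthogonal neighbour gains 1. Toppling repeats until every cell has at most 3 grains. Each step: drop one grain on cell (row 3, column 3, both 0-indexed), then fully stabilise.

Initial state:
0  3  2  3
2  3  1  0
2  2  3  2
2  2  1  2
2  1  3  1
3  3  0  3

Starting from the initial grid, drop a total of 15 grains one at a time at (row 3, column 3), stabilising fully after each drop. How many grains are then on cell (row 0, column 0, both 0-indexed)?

step 0: 0  3  2  3
2  3  1  0
2  2  3  2
2  2  1  2
2  1  3  1
3  3  0  3
step 1: 0  3  2  3
2  3  1  0
2  2  3  2
2  2  1  3
2  1  3  1
3  3  0  3
step 2: 0  3  2  3
2  3  1  0
2  2  3  3
2  2  2  0
2  1  3  2
3  3  0  3
step 3: 0  3  2  3
2  3  1  0
2  2  3  3
2  2  2  1
2  1  3  2
3  3  0  3
step 4: 0  3  2  3
2  3  1  0
2  2  3  3
2  2  2  2
2  1  3  2
3  3  0  3
step 5: 0  3  2  3
2  3  1  0
2  2  3  3
2  2  2  3
2  1  3  2
3  3  0  3
step 6: 0  3  2  3
2  3  2  1
2  3  1  1
2  3  1  3
2  2  1  1
3  3  2  0
step 7: 0  3  2  3
2  3  2  1
2  3  1  2
2  3  2  0
2  2  1  2
3  3  2  0
step 8: 0  3  2  3
2  3  2  1
2  3  1  2
2  3  2  1
2  2  1  2
3  3  2  0
step 9: 0  3  2  3
2  3  2  1
2  3  1  2
2  3  2  2
2  2  1  2
3  3  2  0
step 10: 0  3  2  3
2  3  2  1
2  3  1  2
2  3  2  3
2  2  1  2
3  3  2  0
step 11: 0  3  2  3
2  3  2  1
2  3  1  3
2  3  3  0
2  2  1  3
3  3  2  0
step 12: 0  3  2  3
2  3  2  1
2  3  1  3
2  3  3  1
2  2  1  3
3  3  2  0
step 13: 0  3  2  3
2  3  2  1
2  3  1  3
2  3  3  2
2  2  1  3
3  3  2  0
step 14: 0  3  2  3
2  3  2  1
2  3  1  3
2  3  3  3
2  2  1  3
3  3  2  0
step 15: 1  1  1  1
3  2  2  0
3  2  1  2
3  1  2  3
2  3  3  0
3  3  2  1

1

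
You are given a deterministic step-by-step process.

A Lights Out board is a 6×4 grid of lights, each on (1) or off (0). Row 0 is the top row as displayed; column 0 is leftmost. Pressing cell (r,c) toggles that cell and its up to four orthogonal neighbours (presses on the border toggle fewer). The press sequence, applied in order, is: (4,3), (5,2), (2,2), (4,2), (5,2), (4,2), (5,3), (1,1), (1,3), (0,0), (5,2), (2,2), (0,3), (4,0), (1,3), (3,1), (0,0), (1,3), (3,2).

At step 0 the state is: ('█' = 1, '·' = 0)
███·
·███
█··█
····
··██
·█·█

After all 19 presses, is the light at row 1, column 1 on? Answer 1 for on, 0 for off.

0

0) ███·
·███
█··█
····
··██
·█·█
1) ███·
·███
█··█
···█
····
·█··
2) ███·
·███
█··█
···█
··█·
··██
3) ███·
·█·█
███·
··██
··█·
··██
4) ███·
·█·█
███·
···█
·█·█
···█
5) ███·
·█·█
███·
···█
·███
·██·
6) ███·
·█·█
███·
··██
····
·█··
7) ███·
·█·█
███·
··██
···█
·███
8) █·█·
█·██
█·█·
··██
···█
·███
9) █·██
█···
█·██
··██
···█
·███
10) ·███
····
█·██
··██
···█
·███
11) ·███
····
█·██
··██
··██
····
12) ·███
··█·
██··
···█
··██
····
13) ·█··
··██
██··
···█
··██
····
14) ·█··
··██
██··
█··█
████
█···
15) ·█·█
····
██·█
█··█
████
█···
16) ·█·█
····
█··█
·███
█·██
█···
17) █··█
█···
█··█
·███
█·██
█···
18) █···
█·██
█···
·███
█·██
█···
19) █···
█·██
█·█·
····
█··█
█···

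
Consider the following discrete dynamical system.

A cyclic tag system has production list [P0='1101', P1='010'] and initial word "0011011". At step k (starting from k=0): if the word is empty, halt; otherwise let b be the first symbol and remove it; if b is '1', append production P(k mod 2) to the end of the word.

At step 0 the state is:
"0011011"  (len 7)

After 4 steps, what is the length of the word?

0) "0011011"  (len 7)
1) "011011"  (len 6)
2) "11011"  (len 5)
3) "10111101"  (len 8)
4) "0111101010"  (len 10)

10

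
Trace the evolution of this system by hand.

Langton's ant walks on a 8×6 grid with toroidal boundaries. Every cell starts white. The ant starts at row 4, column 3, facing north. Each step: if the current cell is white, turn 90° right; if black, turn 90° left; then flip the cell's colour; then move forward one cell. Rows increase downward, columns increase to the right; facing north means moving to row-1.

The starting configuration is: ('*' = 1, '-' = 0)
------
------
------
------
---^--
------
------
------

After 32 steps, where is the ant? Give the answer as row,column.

k=0  ------
------
------
------
---^--
------
------
------
k=1  ------
------
------
------
---*>-
------
------
------
k=2  ------
------
------
------
---**-
----v-
------
------
k=3  ------
------
------
------
---**-
---<*-
------
------
k=4  ------
------
------
------
---^*-
---**-
------
------
k=5  ------
------
------
------
--<-*-
---**-
------
------
k=6  ------
------
------
--^---
--*-*-
---**-
------
------
k=7  ------
------
------
--*>--
--*-*-
---**-
------
------
k=8  ------
------
------
--**--
--*v*-
---**-
------
------
k=9  ------
------
------
--**--
--<**-
---**-
------
------
k=10  ------
------
------
--**--
---**-
--v**-
------
------
k=11  ------
------
------
--**--
---**-
-<***-
------
------
k=12  ------
------
------
--**--
-^-**-
-****-
------
------
k=13  ------
------
------
--**--
-*>**-
-****-
------
------
k=14  ------
------
------
--**--
-****-
-*v**-
------
------
k=15  ------
------
------
--**--
-****-
-*->*-
------
------
k=16  ------
------
------
--**--
-**^*-
-*--*-
------
------
k=17  ------
------
------
--**--
-*<-*-
-*--*-
------
------
k=18  ------
------
------
--**--
-*--*-
-*v-*-
------
------
k=19  ------
------
------
--**--
-*--*-
-<*-*-
------
------
k=20  ------
------
------
--**--
-*--*-
--*-*-
-v----
------
k=21  ------
------
------
--**--
-*--*-
--*-*-
<*----
------
k=22  ------
------
------
--**--
-*--*-
^-*-*-
**----
------
k=23  ------
------
------
--**--
-*--*-
*>*-*-
**----
------
k=24  ------
------
------
--**--
-*--*-
***-*-
*v----
------
k=25  ------
------
------
--**--
-*--*-
***-*-
*->---
------
k=26  ------
------
------
--**--
-*--*-
***-*-
*-*---
--v---
k=27  ------
------
------
--**--
-*--*-
***-*-
*-*---
-<*---
k=28  ------
------
------
--**--
-*--*-
***-*-
*^*---
-**---
k=29  ------
------
------
--**--
-*--*-
***-*-
**>---
-**---
k=30  ------
------
------
--**--
-*--*-
**^-*-
**----
-**---
k=31  ------
------
------
--**--
-*--*-
*<--*-
**----
-**---
k=32  ------
------
------
--**--
-*--*-
*---*-
*v----
-**---

6,1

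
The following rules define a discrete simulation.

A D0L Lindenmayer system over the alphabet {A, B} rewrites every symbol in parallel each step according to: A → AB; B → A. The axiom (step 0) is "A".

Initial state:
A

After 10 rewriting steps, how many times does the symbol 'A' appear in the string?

89

gen 0: A
gen 1: AB
gen 2: ABA
gen 3: ABAAB
gen 4: ABAABABA
gen 5: ABAABABAABAAB
gen 6: ABAABABAABAABABAABABA
gen 7: ABAABABAABAABABAABABAABAABABAABAAB
gen 8: ABAABABAABAABABAABABAABAABABAABAABABAABABAABAABABAABABA
gen 9: ABAABABAABAABABAABABAABAABABAABAABABAABABAABAABABAABABAABAABABAABAABABAABABAABAABABAABAAB
gen 10: ABAABABAABAABABAABABAABAABABAABAABABAABABAABAABABAABABAABA…AABABAABABAABAABABAABABAABAABABAABAABABAABABAABAABABAABABA  (len 144)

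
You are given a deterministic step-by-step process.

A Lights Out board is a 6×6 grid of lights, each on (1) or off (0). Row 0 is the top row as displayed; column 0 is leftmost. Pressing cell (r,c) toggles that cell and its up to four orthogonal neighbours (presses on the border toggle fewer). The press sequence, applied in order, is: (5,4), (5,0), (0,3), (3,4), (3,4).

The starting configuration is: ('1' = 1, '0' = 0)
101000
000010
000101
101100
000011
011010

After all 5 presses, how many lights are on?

16

t=0: 101000
000010
000101
101100
000011
011010
t=1: 101000
000010
000101
101100
000001
011101
t=2: 101000
000010
000101
101100
100001
101101
t=3: 100110
000110
000101
101100
100001
101101
t=4: 100110
000110
000111
101011
100011
101101
t=5: 100110
000110
000101
101100
100001
101101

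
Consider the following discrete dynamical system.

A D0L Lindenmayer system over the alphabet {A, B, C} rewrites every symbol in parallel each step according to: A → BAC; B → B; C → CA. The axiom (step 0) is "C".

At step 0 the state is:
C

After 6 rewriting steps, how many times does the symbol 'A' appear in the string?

32

gen 0: C
gen 1: CA
gen 2: CABAC
gen 3: CABACBBACCA
gen 4: CABACBBACCABBBACCACABAC
gen 5: CABACBBACCABBBACCACABACBBBBACCACABACCABACBBACCA
gen 6: CABACBBACCABBBACCACABACBBBBACCACABACCABACBBACCABBBBBACCACABACCABACBBACCACABACBBACCABBBACCACABAC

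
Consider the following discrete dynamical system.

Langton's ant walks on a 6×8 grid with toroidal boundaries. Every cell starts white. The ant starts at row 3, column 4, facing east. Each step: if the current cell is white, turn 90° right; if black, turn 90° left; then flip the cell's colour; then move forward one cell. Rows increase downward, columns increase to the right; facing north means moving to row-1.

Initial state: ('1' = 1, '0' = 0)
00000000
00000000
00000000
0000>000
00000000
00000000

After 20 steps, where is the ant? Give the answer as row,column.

t=0: 00000000
00000000
00000000
0000>000
00000000
00000000
t=1: 00000000
00000000
00000000
00001000
0000v000
00000000
t=2: 00000000
00000000
00000000
00001000
000<1000
00000000
t=3: 00000000
00000000
00000000
000^1000
00011000
00000000
t=4: 00000000
00000000
00000000
0001>000
00011000
00000000
t=5: 00000000
00000000
0000^000
00010000
00011000
00000000
t=6: 00000000
00000000
00001>00
00010000
00011000
00000000
t=7: 00000000
00000000
00001100
00010v00
00011000
00000000
t=8: 00000000
00000000
00001100
0001<100
00011000
00000000
t=9: 00000000
00000000
0000^100
00011100
00011000
00000000
t=10: 00000000
00000000
000<0100
00011100
00011000
00000000
t=11: 00000000
000^0000
00010100
00011100
00011000
00000000
t=12: 00000000
0001>000
00010100
00011100
00011000
00000000
t=13: 00000000
00011000
0001v100
00011100
00011000
00000000
t=14: 00000000
00011000
000<1100
00011100
00011000
00000000
t=15: 00000000
00011000
00001100
000v1100
00011000
00000000
t=16: 00000000
00011000
00001100
0000>100
00011000
00000000
t=17: 00000000
00011000
0000^100
00000100
00011000
00000000
t=18: 00000000
00011000
000<0100
00000100
00011000
00000000
t=19: 00000000
000^1000
00010100
00000100
00011000
00000000
t=20: 00000000
00<01000
00010100
00000100
00011000
00000000

1,2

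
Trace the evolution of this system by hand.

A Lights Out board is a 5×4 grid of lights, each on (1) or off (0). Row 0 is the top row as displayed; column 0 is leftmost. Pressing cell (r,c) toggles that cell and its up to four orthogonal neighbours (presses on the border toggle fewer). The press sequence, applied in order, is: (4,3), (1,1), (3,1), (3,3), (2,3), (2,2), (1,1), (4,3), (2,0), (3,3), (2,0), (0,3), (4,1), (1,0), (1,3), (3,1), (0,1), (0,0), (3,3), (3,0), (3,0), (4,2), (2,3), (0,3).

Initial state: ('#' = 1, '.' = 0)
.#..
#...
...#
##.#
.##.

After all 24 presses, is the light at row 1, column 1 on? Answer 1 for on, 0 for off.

0

t=0: .#..
#...
...#
##.#
.##.
t=1: .#..
#...
...#
##..
.#.#
t=2: ....
.##.
.#.#
##..
.#.#
t=3: ....
.##.
...#
..#.
...#
t=4: ....
.##.
....
...#
....
t=5: ....
.###
..##
....
....
t=6: ....
.#.#
.#..
..#.
....
t=7: .#..
#.##
....
..#.
....
t=8: .#..
#.##
....
..##
..##
t=9: .#..
..##
##..
#.##
..##
t=10: .#..
..##
##.#
#...
..#.
t=11: .#..
#.##
...#
....
..#.
t=12: .###
#.#.
...#
....
..#.
t=13: .###
#.#.
...#
.#..
##..
t=14: ####
.##.
#..#
.#..
##..
t=15: ###.
.#.#
#...
.#..
##..
t=16: ###.
.#.#
##..
#.#.
#...
t=17: ....
...#
##..
#.#.
#...
t=18: ##..
#..#
##..
#.#.
#...
t=19: ##..
#..#
##.#
#..#
#..#
t=20: ##..
#..#
.#.#
.#.#
...#
t=21: ##..
#..#
##.#
#..#
#..#
t=22: ##..
#..#
##.#
#.##
###.
t=23: ##..
#...
###.
#.#.
###.
t=24: ####
#..#
###.
#.#.
###.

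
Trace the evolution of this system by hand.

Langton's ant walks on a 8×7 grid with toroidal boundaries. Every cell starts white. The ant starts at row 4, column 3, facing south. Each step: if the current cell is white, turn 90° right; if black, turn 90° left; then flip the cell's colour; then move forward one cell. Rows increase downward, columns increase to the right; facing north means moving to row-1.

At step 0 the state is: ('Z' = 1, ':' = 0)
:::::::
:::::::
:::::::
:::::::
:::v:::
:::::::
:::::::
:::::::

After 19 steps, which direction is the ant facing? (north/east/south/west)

[0] :::::::
:::::::
:::::::
:::::::
:::v:::
:::::::
:::::::
:::::::
[1] :::::::
:::::::
:::::::
:::::::
::<Z:::
:::::::
:::::::
:::::::
[2] :::::::
:::::::
:::::::
::^::::
::ZZ:::
:::::::
:::::::
:::::::
[3] :::::::
:::::::
:::::::
::Z>:::
::ZZ:::
:::::::
:::::::
:::::::
[4] :::::::
:::::::
:::::::
::ZZ:::
::Zv:::
:::::::
:::::::
:::::::
[5] :::::::
:::::::
:::::::
::ZZ:::
::Z:>::
:::::::
:::::::
:::::::
[6] :::::::
:::::::
:::::::
::ZZ:::
::Z:Z::
::::v::
:::::::
:::::::
[7] :::::::
:::::::
:::::::
::ZZ:::
::Z:Z::
:::<Z::
:::::::
:::::::
[8] :::::::
:::::::
:::::::
::ZZ:::
::Z^Z::
:::ZZ::
:::::::
:::::::
[9] :::::::
:::::::
:::::::
::ZZ:::
::ZZ>::
:::ZZ::
:::::::
:::::::
[10] :::::::
:::::::
:::::::
::ZZ^::
::ZZ:::
:::ZZ::
:::::::
:::::::
[11] :::::::
:::::::
:::::::
::ZZZ>:
::ZZ:::
:::ZZ::
:::::::
:::::::
[12] :::::::
:::::::
:::::::
::ZZZZ:
::ZZ:v:
:::ZZ::
:::::::
:::::::
[13] :::::::
:::::::
:::::::
::ZZZZ:
::ZZ<Z:
:::ZZ::
:::::::
:::::::
[14] :::::::
:::::::
:::::::
::ZZ^Z:
::ZZZZ:
:::ZZ::
:::::::
:::::::
[15] :::::::
:::::::
:::::::
::Z<:Z:
::ZZZZ:
:::ZZ::
:::::::
:::::::
[16] :::::::
:::::::
:::::::
::Z::Z:
::ZvZZ:
:::ZZ::
:::::::
:::::::
[17] :::::::
:::::::
:::::::
::Z::Z:
::Z:>Z:
:::ZZ::
:::::::
:::::::
[18] :::::::
:::::::
:::::::
::Z:^Z:
::Z::Z:
:::ZZ::
:::::::
:::::::
[19] :::::::
:::::::
:::::::
::Z:Z>:
::Z::Z:
:::ZZ::
:::::::
:::::::

east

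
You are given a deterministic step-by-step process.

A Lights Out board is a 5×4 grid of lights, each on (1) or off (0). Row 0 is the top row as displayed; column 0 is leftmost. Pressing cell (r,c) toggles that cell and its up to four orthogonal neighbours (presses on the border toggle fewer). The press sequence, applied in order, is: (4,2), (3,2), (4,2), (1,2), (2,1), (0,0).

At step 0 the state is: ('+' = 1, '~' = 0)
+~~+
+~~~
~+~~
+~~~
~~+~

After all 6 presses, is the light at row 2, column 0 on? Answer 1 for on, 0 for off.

k=0  +~~+
+~~~
~+~~
+~~~
~~+~
k=1  +~~+
+~~~
~+~~
+~+~
~+~+
k=2  +~~+
+~~~
~++~
++~+
~+++
k=3  +~~+
+~~~
~++~
++++
~~~~
k=4  +~++
++++
~+~~
++++
~~~~
k=5  +~++
+~++
+~+~
+~++
~~~~
k=6  ~+++
~~++
+~+~
+~++
~~~~

1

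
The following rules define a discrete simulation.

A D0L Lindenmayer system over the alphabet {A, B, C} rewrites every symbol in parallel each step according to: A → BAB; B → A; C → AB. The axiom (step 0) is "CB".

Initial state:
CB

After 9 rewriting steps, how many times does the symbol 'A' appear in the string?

k=0  CB
k=1  ABA
k=2  BABABAB
k=3  ABABABABABABA
k=4  BABABABABABABABABABABABABAB
k=5  ABABABABABABABABABABABABABABABABABABABABABABABABABABA
k=6  BABABABABABABABABABABABABABABABABABABABABABABABABABABABABABABABABABABABABABABABABABABABABABABABABABABABABAB
k=7  ABABABABABABABABABABABABABABABABABABABABABABABABABABABABAB…BABABABABABABABABABABABABABABABABABABABABABABABABABABABABA  (len 213)
k=8  BABABABABABABABABABABABABABABABABABABABABABABABABABABABABA…ABABABABABABABABABABABABABABABABABABABABABABABABABABABABAB  (len 427)
k=9  ABABABABABABABABABABABABABABABABABABABABABABABABABABABABAB…BABABABABABABABABABABABABABABABABABABABABABABABABABABABABA  (len 853)

427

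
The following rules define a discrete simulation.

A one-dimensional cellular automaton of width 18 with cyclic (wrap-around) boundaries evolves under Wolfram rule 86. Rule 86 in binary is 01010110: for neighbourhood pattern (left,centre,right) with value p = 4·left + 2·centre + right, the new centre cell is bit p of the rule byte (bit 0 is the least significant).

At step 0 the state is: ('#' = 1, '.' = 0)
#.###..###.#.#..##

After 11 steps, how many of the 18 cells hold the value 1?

8

t=0: #.###..###.#.#..##
t=1: #...###..#.#.###..
t=2: ##.#..####.#...###
t=3: .#.###...#.##.#...
t=4: ##...##.##..#.##..
t=5: .##.#.#..####..###
t=6: ..#.#.###...###..#
t=7: ###.#...##.#..####
t=8: ..#.##.#.#.###....
t=9: .##..#.#.#...##...
t=10: #.####.#.##.#.##..
t=11: #....#.#..#.#..###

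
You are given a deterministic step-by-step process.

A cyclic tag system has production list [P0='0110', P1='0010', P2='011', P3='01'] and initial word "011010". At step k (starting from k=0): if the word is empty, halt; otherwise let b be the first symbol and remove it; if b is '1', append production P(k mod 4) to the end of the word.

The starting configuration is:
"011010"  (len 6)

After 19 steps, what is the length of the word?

0) "011010"  (len 6)
1) "11010"  (len 5)
2) "10100010"  (len 8)
3) "0100010011"  (len 10)
4) "100010011"  (len 9)
5) "000100110110"  (len 12)
6) "00100110110"  (len 11)
7) "0100110110"  (len 10)
8) "100110110"  (len 9)
9) "001101100110"  (len 12)
10) "01101100110"  (len 11)
11) "1101100110"  (len 10)
12) "10110011001"  (len 11)
13) "01100110010110"  (len 14)
14) "1100110010110"  (len 13)
15) "100110010110011"  (len 15)
16) "0011001011001101"  (len 16)
17) "011001011001101"  (len 15)
18) "11001011001101"  (len 14)
19) "1001011001101011"  (len 16)

16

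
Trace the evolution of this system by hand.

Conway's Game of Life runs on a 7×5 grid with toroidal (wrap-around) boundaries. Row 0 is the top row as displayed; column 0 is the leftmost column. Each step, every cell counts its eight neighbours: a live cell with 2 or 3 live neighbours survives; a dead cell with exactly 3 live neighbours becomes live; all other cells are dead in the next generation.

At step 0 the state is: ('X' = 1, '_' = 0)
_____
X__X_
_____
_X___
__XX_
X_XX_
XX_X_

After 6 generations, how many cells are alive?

10

t=0: _____
X__X_
_____
_X___
__XX_
X_XX_
XX_X_
t=1: XXX__
_____
_____
__X__
___XX
X____
XX_X_
t=2: X_X_X
_X___
_____
___X_
___XX
XXXX_
_____
t=3: XX___
XX___
_____
___XX
XX___
XXXX_
_____
t=4: XX___
XX___
X___X
X___X
_____
X_X_X
____X
t=5: _X__X
_____
_____
X___X
_X_X_
X__XX
___XX
t=6: X__XX
_____
_____
X___X
_XXX_
X____
__X__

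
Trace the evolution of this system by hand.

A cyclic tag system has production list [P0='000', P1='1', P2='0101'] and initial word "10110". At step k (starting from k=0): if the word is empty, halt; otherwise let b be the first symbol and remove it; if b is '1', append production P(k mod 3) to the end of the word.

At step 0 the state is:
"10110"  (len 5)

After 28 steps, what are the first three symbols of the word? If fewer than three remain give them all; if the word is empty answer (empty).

k=0  "10110"  (len 5)
k=1  "0110000"  (len 7)
k=2  "110000"  (len 6)
k=3  "100000101"  (len 9)
k=4  "00000101000"  (len 11)
k=5  "0000101000"  (len 10)
k=6  "000101000"  (len 9)
k=7  "00101000"  (len 8)
k=8  "0101000"  (len 7)
k=9  "101000"  (len 6)
k=10  "01000000"  (len 8)
k=11  "1000000"  (len 7)
k=12  "0000000101"  (len 10)
k=13  "000000101"  (len 9)
k=14  "00000101"  (len 8)
k=15  "0000101"  (len 7)
k=16  "000101"  (len 6)
k=17  "00101"  (len 5)
k=18  "0101"  (len 4)
k=19  "101"  (len 3)
k=20  "011"  (len 3)
k=21  "11"  (len 2)
k=22  "1000"  (len 4)
k=23  "0001"  (len 4)
k=24  "001"  (len 3)
k=25  "01"  (len 2)
k=26  "1"  (len 1)
k=27  "0101"  (len 4)
k=28  "101"  (len 3)

101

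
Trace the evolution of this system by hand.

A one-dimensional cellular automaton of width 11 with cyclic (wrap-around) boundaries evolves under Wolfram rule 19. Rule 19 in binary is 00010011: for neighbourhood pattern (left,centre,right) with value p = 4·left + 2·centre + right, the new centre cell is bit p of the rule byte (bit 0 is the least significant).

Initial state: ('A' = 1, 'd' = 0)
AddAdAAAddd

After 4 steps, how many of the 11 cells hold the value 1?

5

step 0: AddAdAAAddd
step 1: dAAdddddAAA
step 2: dddAAAAAddd
step 3: AAAdddddAAA
step 4: dddAAAAAddd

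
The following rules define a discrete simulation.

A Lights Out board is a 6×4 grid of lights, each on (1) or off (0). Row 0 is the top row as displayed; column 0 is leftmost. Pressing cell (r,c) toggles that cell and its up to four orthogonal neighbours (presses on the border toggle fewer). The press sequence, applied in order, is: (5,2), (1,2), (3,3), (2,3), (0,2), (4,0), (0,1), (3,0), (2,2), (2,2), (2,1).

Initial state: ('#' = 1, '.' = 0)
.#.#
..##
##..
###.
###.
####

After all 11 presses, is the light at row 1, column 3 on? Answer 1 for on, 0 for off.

1

0) .#.#
..##
##..
###.
###.
####
1) .#.#
..##
##..
###.
##..
#...
2) .###
.#..
###.
###.
##..
#...
3) .###
.#..
####
##.#
##.#
#...
4) .###
.#.#
##..
##..
##.#
#...
5) ....
.###
##..
##..
##.#
#...
6) ....
.###
##..
.#..
...#
....
7) ###.
..##
##..
.#..
...#
....
8) ###.
..##
.#..
#...
#..#
....
9) ###.
...#
..##
#.#.
#..#
....
10) ###.
..##
.#..
#...
#..#
....
11) ###.
.###
#.#.
##..
#..#
....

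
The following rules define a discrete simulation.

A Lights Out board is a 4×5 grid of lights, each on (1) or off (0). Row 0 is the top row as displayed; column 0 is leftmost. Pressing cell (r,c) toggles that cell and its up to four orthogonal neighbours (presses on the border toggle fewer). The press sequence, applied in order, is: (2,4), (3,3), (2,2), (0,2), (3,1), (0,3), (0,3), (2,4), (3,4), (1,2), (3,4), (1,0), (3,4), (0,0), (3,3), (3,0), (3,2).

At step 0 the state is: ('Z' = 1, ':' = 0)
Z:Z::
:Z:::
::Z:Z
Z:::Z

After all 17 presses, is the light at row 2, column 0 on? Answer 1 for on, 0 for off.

0

[0] Z:Z::
:Z:::
::Z:Z
Z:::Z
[1] Z:Z::
:Z::Z
::ZZ:
Z::::
[2] Z:Z::
:Z::Z
::Z::
Z:ZZZ
[3] Z:Z::
:ZZ:Z
:Z:Z:
Z::ZZ
[4] ZZ:Z:
:Z::Z
:Z:Z:
Z::ZZ
[5] ZZ:Z:
:Z::Z
:::Z:
:ZZZZ
[6] ZZZ:Z
:Z:ZZ
:::Z:
:ZZZZ
[7] ZZ:Z:
:Z::Z
:::Z:
:ZZZZ
[8] ZZ:Z:
:Z:::
::::Z
:ZZZ:
[9] ZZ:Z:
:Z:::
:::::
:ZZ:Z
[10] ZZZZ:
::ZZ:
::Z::
:ZZ:Z
[11] ZZZZ:
::ZZ:
::Z:Z
:ZZZ:
[12] :ZZZ:
ZZZZ:
Z:Z:Z
:ZZZ:
[13] :ZZZ:
ZZZZ:
Z:Z::
:ZZ:Z
[14] Z:ZZ:
:ZZZ:
Z:Z::
:ZZ:Z
[15] Z:ZZ:
:ZZZ:
Z:ZZ:
:Z:Z:
[16] Z:ZZ:
:ZZZ:
::ZZ:
Z::Z:
[17] Z:ZZ:
:ZZZ:
:::Z:
ZZZ::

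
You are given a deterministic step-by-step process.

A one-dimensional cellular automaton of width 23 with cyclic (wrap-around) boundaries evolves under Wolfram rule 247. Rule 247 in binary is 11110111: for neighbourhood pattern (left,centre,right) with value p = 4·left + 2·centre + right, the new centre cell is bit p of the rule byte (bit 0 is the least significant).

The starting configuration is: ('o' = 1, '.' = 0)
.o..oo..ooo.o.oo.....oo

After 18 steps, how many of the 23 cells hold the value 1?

step 0: .o..oo..ooo.o.oo.....oo
step 1: oooo.ooo.ooooo.oooooo.o
step 2: ooooo.ooo.ooooo.oooooo.
step 3: .ooooo.ooo.ooooo.oooooo
step 4: o.ooooo.ooo.ooooo.ooooo
step 5: oo.ooooo.ooo.ooooo.oooo
step 6: ooo.ooooo.ooo.ooooo.ooo
step 7: oooo.ooooo.ooo.ooooo.oo
step 8: ooooo.ooooo.ooo.ooooo.o
step 9: oooooo.ooooo.ooo.ooooo.
step 10: .oooooo.ooooo.ooo.ooooo
step 11: o.oooooo.ooooo.ooo.oooo
step 12: oo.oooooo.ooooo.ooo.ooo
step 13: ooo.oooooo.ooooo.ooo.oo
step 14: oooo.oooooo.ooooo.ooo.o
step 15: ooooo.oooooo.ooooo.ooo.
step 16: .ooooo.oooooo.ooooo.ooo
step 17: o.ooooo.oooooo.ooooo.oo
step 18: oo.ooooo.oooooo.ooooo.o

19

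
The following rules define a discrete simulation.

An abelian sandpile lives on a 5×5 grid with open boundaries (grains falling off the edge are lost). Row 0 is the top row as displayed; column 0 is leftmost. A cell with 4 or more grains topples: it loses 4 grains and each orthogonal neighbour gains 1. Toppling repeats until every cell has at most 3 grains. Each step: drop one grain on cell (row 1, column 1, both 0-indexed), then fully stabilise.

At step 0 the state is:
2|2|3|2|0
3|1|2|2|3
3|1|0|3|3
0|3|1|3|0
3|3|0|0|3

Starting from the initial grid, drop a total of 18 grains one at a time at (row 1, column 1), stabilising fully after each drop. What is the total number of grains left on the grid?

43

0) 2|2|3|2|0
3|1|2|2|3
3|1|0|3|3
0|3|1|3|0
3|3|0|0|3
1) 2|2|3|2|0
3|2|2|2|3
3|1|0|3|3
0|3|1|3|0
3|3|0|0|3
2) 2|2|3|2|0
3|3|2|2|3
3|1|0|3|3
0|3|1|3|0
3|3|0|0|3
3) 3|3|3|2|0
1|1|3|2|3
0|3|0|3|3
1|3|1|3|0
3|3|0|0|3
4) 3|3|3|2|0
1|2|3|2|3
0|3|0|3|3
1|3|1|3|0
3|3|0|0|3
5) 3|3|3|2|0
1|3|3|2|3
0|3|0|3|3
1|3|1|3|0
3|3|0|0|3
6) 0|2|1|3|0
3|3|1|3|3
1|1|2|3|3
3|1|2|3|0
0|1|1|0|3
7) 1|3|1|3|0
0|1|2|3|3
2|2|2|3|3
3|1|2|3|0
0|1|1|0|3
8) 1|3|1|3|0
0|2|2|3|3
2|2|2|3|3
3|1|2|3|0
0|1|1|0|3
9) 1|3|1|3|0
0|3|2|3|3
2|2|2|3|3
3|1|2|3|0
0|1|1|0|3
10) 2|0|2|3|0
1|1|3|3|3
2|3|2|3|3
3|1|2|3|0
0|1|1|0|3
11) 2|0|2|3|0
1|2|3|3|3
2|3|2|3|3
3|1|2|3|0
0|1|1|0|3
12) 2|0|2|3|0
1|3|3|3|3
2|3|2|3|3
3|1|2|3|0
0|1|1|0|3
13) 2|2|0|1|2
2|2|3|3|1
3|1|2|3|1
3|3|0|1|2
0|1|2|1|3
14) 2|2|0|1|2
2|3|3|3|1
3|1|2|3|1
3|3|0|1|2
0|1|2|1|3
15) 2|3|1|2|2
3|1|2|1|2
3|3|0|1|2
3|3|1|2|2
0|1|2|1|3
16) 2|3|1|2|2
3|2|2|1|2
3|3|0|1|2
3|3|1|2|2
0|1|2|1|3
17) 2|3|1|2|2
3|3|2|1|2
3|3|0|1|2
3|3|1|2|2
0|1|2|1|3
18) 0|1|2|2|2
2|3|3|1|2
2|2|1|1|2
1|1|2|2|2
1|2|2|1|3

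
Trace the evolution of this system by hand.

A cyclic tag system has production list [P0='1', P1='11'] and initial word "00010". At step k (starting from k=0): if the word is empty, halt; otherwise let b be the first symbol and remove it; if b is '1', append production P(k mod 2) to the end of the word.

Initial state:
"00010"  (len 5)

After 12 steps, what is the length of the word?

k=0  "00010"  (len 5)
k=1  "0010"  (len 4)
k=2  "010"  (len 3)
k=3  "10"  (len 2)
k=4  "011"  (len 3)
k=5  "11"  (len 2)
k=6  "111"  (len 3)
k=7  "111"  (len 3)
k=8  "1111"  (len 4)
k=9  "1111"  (len 4)
k=10  "11111"  (len 5)
k=11  "11111"  (len 5)
k=12  "111111"  (len 6)

6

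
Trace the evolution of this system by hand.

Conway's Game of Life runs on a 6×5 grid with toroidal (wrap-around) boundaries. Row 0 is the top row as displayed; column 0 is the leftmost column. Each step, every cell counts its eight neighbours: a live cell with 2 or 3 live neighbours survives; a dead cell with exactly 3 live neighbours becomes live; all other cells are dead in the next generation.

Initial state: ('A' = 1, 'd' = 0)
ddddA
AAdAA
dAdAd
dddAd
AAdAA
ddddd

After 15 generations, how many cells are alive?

step 0: ddddA
AAdAA
dAdAd
dddAd
AAdAA
ddddd
step 1: dddAA
dAdAd
dAdAd
dAdAd
AdAAA
dddAd
step 2: dddAA
AddAd
AAdAA
dAddd
AAddd
Adddd
step 3: AddAd
dAddd
dAdAd
ddddd
AAddd
AAddd
step 4: AdAdA
AAddA
ddAdd
AAAdd
AAddd
ddAdd
step 5: ddAdA
ddAdA
ddAAA
AdAdd
Adddd
ddAAA
step 6: AAAdA
AAAdA
AdAdA
AdAdd
AdAdd
AAAdA
step 7: ddddd
ddddd
ddAdd
AdAdd
ddAdd
ddddd
step 8: ddddd
ddddd
dAddd
ddAAd
dAddd
ddddd
step 9: ddddd
ddddd
ddAdd
dAAdd
ddAdd
ddddd
step 10: ddddd
ddddd
dAAdd
dAAAd
dAAdd
ddddd
step 11: ddddd
ddddd
dAdAd
AddAd
dAdAd
ddddd
step 12: ddddd
ddddd
ddAdA
AAdAd
ddAdA
ddddd
step 13: ddddd
ddddd
AAAAA
AAddd
AAAAA
ddddd
step 14: ddddd
AAAAA
ddAAA
ddddd
ddAAA
AAAAA
step 15: ddddd
AAddd
ddddd
ddddd
ddddd
AAddd

4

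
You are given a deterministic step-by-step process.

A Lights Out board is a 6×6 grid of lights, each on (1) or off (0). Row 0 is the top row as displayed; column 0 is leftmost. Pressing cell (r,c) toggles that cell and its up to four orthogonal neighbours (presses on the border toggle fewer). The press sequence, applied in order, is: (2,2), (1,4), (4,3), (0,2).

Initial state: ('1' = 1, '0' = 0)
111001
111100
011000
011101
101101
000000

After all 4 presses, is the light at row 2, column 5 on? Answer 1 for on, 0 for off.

0

step 0: 111001
111100
011000
011101
101101
000000
step 1: 111001
110100
000100
010101
101101
000000
step 2: 111011
110011
000110
010101
101101
000000
step 3: 111011
110011
000110
010001
100011
000100
step 4: 100111
111011
000110
010001
100011
000100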